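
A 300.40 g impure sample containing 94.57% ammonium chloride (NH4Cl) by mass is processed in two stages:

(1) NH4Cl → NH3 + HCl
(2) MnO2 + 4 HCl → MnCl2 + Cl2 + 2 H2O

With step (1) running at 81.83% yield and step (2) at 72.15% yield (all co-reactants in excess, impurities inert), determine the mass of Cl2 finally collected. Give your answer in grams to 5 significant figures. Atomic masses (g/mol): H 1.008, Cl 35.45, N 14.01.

55.578 g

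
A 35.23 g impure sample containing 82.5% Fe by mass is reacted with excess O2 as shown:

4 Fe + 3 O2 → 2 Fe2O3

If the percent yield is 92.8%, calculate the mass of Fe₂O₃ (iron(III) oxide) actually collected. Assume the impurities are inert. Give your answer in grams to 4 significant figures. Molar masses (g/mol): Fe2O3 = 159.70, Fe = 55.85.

Pure Fe available = 35.23 g × 0.825 = 29.065 g.
n(Fe) = 29.065 g / 55.85 g/mol = 0.52041 mol.
From the equation the Fe:Fe2O3 mole ratio is 4:2, so n(Fe2O3) = 0.52041 × 2/4 = 0.26020 mol.
Mass of Fe2O3 = 0.26020 mol × 159.70 g/mol = 41.555 g.
Actual mass collected = 41.555 g × 0.928 = 38.563 g.

38.56 g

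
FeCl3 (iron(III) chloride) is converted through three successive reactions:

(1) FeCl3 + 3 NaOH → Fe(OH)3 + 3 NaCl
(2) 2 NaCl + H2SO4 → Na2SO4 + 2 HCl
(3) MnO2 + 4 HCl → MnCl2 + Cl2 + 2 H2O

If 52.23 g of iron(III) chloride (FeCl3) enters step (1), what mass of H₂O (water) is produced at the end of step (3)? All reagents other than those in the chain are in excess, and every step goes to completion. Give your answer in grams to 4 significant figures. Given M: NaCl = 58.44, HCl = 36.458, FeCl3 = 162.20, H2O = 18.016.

n(FeCl3) = 52.23 / 162.20 = 0.32201 mol.
Reaction (1): FeCl3→NaCl ratio 1:3 ⇒ n(NaCl) = 0.96603 mol.
Reaction (2): NaCl→HCl ratio 2:2 ⇒ n(HCl) = 0.96603 mol.
Reaction (3): HCl→H2O ratio 4:2 ⇒ n(H2O) = 0.48301 mol.
Mass of H2O = 0.48301 × 18.016 = 8.7020 g.

8.702 g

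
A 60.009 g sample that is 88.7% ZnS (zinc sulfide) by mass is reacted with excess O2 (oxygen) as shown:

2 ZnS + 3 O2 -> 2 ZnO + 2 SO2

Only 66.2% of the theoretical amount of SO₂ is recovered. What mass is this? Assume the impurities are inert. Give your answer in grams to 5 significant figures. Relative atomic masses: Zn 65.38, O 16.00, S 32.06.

Pure ZnS available = 60.009 g × 0.887 = 53.2280 g.
M(ZnS) = 65.38 + 32.06 = 97.44 g/mol.
M(SO2) = 32.06 + 2(16.00) = 64.06 g/mol.
n(ZnS) = 53.2280 g / 97.44 g/mol = 0.546264 mol.
From the equation the ZnS:SO2 mole ratio is 2:2, so n(SO2) = 0.546264 × 2/2 = 0.546264 mol.
Mass of SO2 = 0.546264 mol × 64.06 g/mol = 34.9937 g.
Actual mass collected = 34.9937 g × 0.662 = 23.1658 g.

23.166 g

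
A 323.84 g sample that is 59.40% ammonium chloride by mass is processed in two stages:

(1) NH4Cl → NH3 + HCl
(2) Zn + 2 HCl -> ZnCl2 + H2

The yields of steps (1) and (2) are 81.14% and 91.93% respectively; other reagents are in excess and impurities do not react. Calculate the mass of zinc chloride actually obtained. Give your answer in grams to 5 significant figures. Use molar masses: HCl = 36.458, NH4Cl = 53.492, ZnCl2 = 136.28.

182.78 g

Pure NH4Cl = 323.84 × 0.5940 = 192.361 g.
n(NH4Cl) = 192.361 / 53.492 = 3.59607 mol.
Step 1 (NH4Cl:HCl = 1:1): theoretical n(HCl) = 3.59607 mol; at 81.14% yield, n(HCl) = 2.91785 mol.
Step 2 (HCl:ZnCl2 = 2:1): theoretical n(ZnCl2) = 1.45893 mol, so theoretical mass = 1.45893 × 136.28 = 198.822 g.
At 91.93% yield, actual mass of ZnCl2 = 198.822 × 0.9193 = 182.777 g.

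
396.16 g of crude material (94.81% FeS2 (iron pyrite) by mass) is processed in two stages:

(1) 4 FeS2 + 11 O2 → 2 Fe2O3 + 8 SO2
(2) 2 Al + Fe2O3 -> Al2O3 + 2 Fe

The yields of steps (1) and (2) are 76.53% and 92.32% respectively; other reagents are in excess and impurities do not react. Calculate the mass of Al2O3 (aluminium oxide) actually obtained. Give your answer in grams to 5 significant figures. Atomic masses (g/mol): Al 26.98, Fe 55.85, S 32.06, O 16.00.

112.77 g

Pure FeS2 = 396.16 × 0.9481 = 375.599 g.
M(FeS2) = 55.85 + 2(32.06) = 119.97 g/mol.
M(Al2O3) = 2(26.98) + 3(16.00) = 101.96 g/mol.
n(FeS2) = 375.599 / 119.97 = 3.13078 mol.
Step 1 (FeS2:Fe2O3 = 4:2): theoretical n(Fe2O3) = 1.56539 mol; at 76.53% yield, n(Fe2O3) = 1.19799 mol.
Step 2 (Fe2O3:Al2O3 = 1:1): theoretical n(Al2O3) = 1.19799 mol, so theoretical mass = 1.19799 × 101.96 = 122.147 g.
At 92.32% yield, actual mass of Al2O3 = 122.147 × 0.9232 = 112.766 g.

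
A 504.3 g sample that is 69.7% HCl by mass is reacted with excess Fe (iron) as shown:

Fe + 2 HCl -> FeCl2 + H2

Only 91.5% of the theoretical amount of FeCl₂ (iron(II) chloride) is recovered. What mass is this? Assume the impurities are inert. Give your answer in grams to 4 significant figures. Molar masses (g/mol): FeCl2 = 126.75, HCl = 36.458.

559.1 g

Pure HCl available = 504.3 g × 0.697 = 351.50 g.
n(HCl) = 351.50 g / 36.458 g/mol = 9.6412 mol.
From the equation the HCl:FeCl2 mole ratio is 2:1, so n(FeCl2) = 9.6412 × 1/2 = 4.8206 mol.
Mass of FeCl2 = 4.8206 mol × 126.75 g/mol = 611.01 g.
Actual mass collected = 611.01 g × 0.915 = 559.07 g.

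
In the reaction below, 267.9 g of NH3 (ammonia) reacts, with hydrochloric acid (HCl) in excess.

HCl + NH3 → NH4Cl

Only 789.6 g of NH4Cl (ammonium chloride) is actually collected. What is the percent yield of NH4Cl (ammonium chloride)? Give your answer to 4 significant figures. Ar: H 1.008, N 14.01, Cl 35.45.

M(NH3) = 14.01 + 3(1.008) = 17.034 g/mol.
M(NH4Cl) = 14.01 + 4(1.008) + 35.45 = 53.492 g/mol.
n(NH3) = 267.90 g / 17.034 g/mol = 15.727 mol.
From the equation the NH3:NH4Cl mole ratio is 1:1, so n(NH4Cl) = 15.727 × 1/1 = 15.727 mol.
Mass of NH4Cl = 15.727 mol × 53.492 g/mol = 841.29 g.
This is the theoretical yield. Percent yield = 789.6 g / 841.29 g × 100% = 93.856%.

93.86 %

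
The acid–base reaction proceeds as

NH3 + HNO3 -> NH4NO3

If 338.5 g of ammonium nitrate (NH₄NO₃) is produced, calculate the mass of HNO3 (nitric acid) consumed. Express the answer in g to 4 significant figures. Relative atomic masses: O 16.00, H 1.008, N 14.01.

M(NH4NO3) = 2(14.01) + 4(1.008) + 3(16.00) = 80.052 g/mol.
M(HNO3) = 1.008 + 14.01 + 3(16.00) = 63.018 g/mol.
n(NH4NO3) = 338.50 g / 80.052 g/mol = 4.2285 mol.
From the equation the NH4NO3:HNO3 mole ratio is 1:1, so n(HNO3) = 4.2285 × 1/1 = 4.2285 mol.
Mass of HNO3 = 4.2285 mol × 63.018 g/mol = 266.47 g.

266.5 g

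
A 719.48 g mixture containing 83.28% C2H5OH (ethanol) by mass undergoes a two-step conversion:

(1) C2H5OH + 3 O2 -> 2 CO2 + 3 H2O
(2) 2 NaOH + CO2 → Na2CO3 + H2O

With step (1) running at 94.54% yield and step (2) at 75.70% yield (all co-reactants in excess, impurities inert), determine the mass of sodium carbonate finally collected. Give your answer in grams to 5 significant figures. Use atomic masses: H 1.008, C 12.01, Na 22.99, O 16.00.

Pure C2H5OH = 719.48 × 0.8328 = 599.183 g.
M(C2H5OH) = 2(12.01) + 6(1.008) + 16.00 = 46.068 g/mol.
M(Na2CO3) = 2(22.99) + 12.01 + 3(16.00) = 105.99 g/mol.
n(C2H5OH) = 599.183 / 46.068 = 13.0065 mol.
Step 1 (C2H5OH:CO2 = 1:2): theoretical n(CO2) = 26.0130 mol; at 94.54% yield, n(CO2) = 24.5927 mol.
Step 2 (CO2:Na2CO3 = 1:1): theoretical n(Na2CO3) = 24.5927 mol, so theoretical mass = 24.5927 × 105.99 = 2606.58 g.
At 75.70% yield, actual mass of Na2CO3 = 2606.58 × 0.7570 = 1973.18 g.

1973.2 g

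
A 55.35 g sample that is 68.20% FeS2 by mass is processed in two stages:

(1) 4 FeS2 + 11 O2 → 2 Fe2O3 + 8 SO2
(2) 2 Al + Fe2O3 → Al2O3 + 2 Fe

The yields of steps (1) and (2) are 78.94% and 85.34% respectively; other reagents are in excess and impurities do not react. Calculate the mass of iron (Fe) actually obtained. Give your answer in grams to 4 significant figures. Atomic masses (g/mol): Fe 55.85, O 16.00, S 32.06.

Pure FeS2 = 55.35 × 0.6820 = 37.749 g.
M(FeS2) = 55.85 + 2(32.06) = 119.97 g/mol.
M(Fe) = 55.85 g/mol.
n(FeS2) = 37.749 / 119.97 = 0.31465 mol.
Step 1 (FeS2:Fe2O3 = 4:2): theoretical n(Fe2O3) = 0.15733 mol; at 78.94% yield, n(Fe2O3) = 0.12419 mol.
Step 2 (Fe2O3:Fe = 1:2): theoretical n(Fe) = 0.24839 mol, so theoretical mass = 0.24839 × 55.85 = 13.872 g.
At 85.34% yield, actual mass of Fe = 13.872 × 0.8534 = 11.839 g.

11.84 g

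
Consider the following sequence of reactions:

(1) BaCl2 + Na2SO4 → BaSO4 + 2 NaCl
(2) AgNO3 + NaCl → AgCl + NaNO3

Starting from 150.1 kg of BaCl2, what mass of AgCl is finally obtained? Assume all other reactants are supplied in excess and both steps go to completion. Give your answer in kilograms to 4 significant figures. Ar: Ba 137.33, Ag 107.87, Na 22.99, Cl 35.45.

206.6 kg

M(BaCl2) = 137.33 + 2(35.45) = 208.23 g/mol.
M(AgCl) = 107.87 + 35.45 = 143.32 g/mol.
150.1 kg = 150100 g.
n(BaCl2) = 150100 / 208.23 = 720.84 mol.
Step 1 gives a 1:2 ratio of BaCl2 to NaCl, so n(NaCl) = 1441.7 mol.
In step 2 the NaCl:AgCl ratio is 1:1, so n(AgCl) = 1441.7 mol.
Mass of AgCl = 1441.7 × 143.32 = 206620 g = 206.6 kg.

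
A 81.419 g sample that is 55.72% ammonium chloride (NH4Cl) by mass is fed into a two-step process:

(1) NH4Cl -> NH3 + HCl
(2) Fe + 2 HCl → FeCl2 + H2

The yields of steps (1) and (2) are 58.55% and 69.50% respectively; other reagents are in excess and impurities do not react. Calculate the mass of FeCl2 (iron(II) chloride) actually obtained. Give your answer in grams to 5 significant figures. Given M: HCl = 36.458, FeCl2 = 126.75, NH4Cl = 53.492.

21.871 g

Pure NH4Cl = 81.419 × 0.5572 = 45.3667 g.
n(NH4Cl) = 45.3667 / 53.492 = 0.848102 mol.
Step 1 (NH4Cl:HCl = 1:1): theoretical n(HCl) = 0.848102 mol; at 58.55% yield, n(HCl) = 0.496564 mol.
Step 2 (HCl:FeCl2 = 2:1): theoretical n(FeCl2) = 0.248282 mol, so theoretical mass = 0.248282 × 126.75 = 31.4697 g.
At 69.50% yield, actual mass of FeCl2 = 31.4697 × 0.6950 = 21.8715 g.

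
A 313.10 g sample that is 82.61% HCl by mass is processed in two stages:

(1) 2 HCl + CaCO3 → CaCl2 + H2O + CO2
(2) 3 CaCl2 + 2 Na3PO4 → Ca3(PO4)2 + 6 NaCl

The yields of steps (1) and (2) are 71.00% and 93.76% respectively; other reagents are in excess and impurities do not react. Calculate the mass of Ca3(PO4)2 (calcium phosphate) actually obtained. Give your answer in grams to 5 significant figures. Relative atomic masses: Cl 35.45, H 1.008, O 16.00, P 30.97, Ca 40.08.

Pure HCl = 313.10 × 0.8261 = 258.652 g.
M(HCl) = 1.008 + 35.45 = 36.458 g/mol.
M(Ca3(PO4)2) = 3(40.08) + 2(30.97) + 8(16.00) = 310.18 g/mol.
n(HCl) = 258.652 / 36.458 = 7.09452 mol.
Step 1 (HCl:CaCl2 = 2:1): theoretical n(CaCl2) = 3.54726 mol; at 71.00% yield, n(CaCl2) = 2.51855 mol.
Step 2 (CaCl2:Ca3(PO4)2 = 3:1): theoretical n(Ca3(PO4)2) = 0.839518 mol, so theoretical mass = 0.839518 × 310.18 = 260.402 g.
At 93.76% yield, actual mass of Ca3(PO4)2 = 260.402 × 0.9376 = 244.153 g.

244.15 g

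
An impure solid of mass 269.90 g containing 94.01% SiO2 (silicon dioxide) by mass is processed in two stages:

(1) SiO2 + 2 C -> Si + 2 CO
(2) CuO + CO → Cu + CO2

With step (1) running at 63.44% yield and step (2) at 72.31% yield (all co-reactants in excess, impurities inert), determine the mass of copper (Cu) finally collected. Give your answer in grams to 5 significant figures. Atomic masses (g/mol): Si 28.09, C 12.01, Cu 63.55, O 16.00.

246.20 g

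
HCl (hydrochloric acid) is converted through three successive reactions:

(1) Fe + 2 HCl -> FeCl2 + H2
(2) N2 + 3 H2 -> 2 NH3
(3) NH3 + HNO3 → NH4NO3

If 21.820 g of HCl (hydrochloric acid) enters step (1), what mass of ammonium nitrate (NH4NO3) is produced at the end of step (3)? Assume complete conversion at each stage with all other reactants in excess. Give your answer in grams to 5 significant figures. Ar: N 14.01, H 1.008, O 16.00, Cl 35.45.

15.970 g

M(HCl) = 1.008 + 35.45 = 36.458 g/mol.
M(NH4NO3) = 2(14.01) + 4(1.008) + 3(16.00) = 80.052 g/mol.
n(HCl) = 21.820 / 36.458 = 0.598497 mol.
Reaction (1): HCl→H2 ratio 2:1 ⇒ n(H2) = 0.299248 mol.
Reaction (2): H2→NH3 ratio 3:2 ⇒ n(NH3) = 0.199499 mol.
Reaction (3): NH3→NH4NO3 ratio 1:1 ⇒ n(NH4NO3) = 0.199499 mol.
Mass of NH4NO3 = 0.199499 × 80.052 = 15.9703 g.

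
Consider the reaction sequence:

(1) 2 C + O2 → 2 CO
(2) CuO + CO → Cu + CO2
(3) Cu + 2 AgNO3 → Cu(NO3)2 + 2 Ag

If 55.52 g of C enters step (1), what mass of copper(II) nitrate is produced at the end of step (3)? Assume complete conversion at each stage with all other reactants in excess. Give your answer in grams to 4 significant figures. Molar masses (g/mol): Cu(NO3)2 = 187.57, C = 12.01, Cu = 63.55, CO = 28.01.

867.1 g

n(C) = 55.52 / 12.01 = 4.6228 mol.
Reaction (1): C→CO ratio 2:2 ⇒ n(CO) = 4.6228 mol.
Reaction (2): CO→Cu ratio 1:1 ⇒ n(Cu) = 4.6228 mol.
Reaction (3): Cu→Cu(NO3)2 ratio 1:1 ⇒ n(Cu(NO3)2) = 4.6228 mol.
Mass of Cu(NO3)2 = 4.6228 × 187.57 = 867.10 g.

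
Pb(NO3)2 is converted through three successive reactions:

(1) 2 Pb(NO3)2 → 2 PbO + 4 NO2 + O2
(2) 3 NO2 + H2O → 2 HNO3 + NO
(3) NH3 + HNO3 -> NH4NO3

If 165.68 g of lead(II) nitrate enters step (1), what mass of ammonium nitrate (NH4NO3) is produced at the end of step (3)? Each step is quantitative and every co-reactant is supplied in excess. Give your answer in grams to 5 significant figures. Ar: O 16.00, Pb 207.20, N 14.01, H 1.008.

53.391 g

M(Pb(NO3)2) = 207.20 + 2(14.01) + 6(16.00) = 331.22 g/mol.
M(NH4NO3) = 2(14.01) + 4(1.008) + 3(16.00) = 80.052 g/mol.
n(Pb(NO3)2) = 165.68 / 331.22 = 0.500211 mol.
Reaction (1): Pb(NO3)2→NO2 ratio 2:4 ⇒ n(NO2) = 1.00042 mol.
Reaction (2): NO2→HNO3 ratio 3:2 ⇒ n(HNO3) = 0.666948 mol.
Reaction (3): HNO3→NH4NO3 ratio 1:1 ⇒ n(NH4NO3) = 0.666948 mol.
Mass of NH4NO3 = 0.666948 × 80.052 = 53.3906 g.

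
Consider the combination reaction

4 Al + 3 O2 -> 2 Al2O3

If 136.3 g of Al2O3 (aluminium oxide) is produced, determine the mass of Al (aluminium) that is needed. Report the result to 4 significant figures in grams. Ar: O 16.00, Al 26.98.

M(Al2O3) = 2(26.98) + 3(16.00) = 101.96 g/mol.
M(Al) = 26.98 g/mol.
n(Al2O3) = 136.30 g / 101.96 g/mol = 1.3368 mol.
From the equation the Al2O3:Al mole ratio is 2:4, so n(Al) = 1.3368 × 4/2 = 2.6736 mol.
Mass of Al = 2.6736 mol × 26.98 g/mol = 72.134 g.

72.13 g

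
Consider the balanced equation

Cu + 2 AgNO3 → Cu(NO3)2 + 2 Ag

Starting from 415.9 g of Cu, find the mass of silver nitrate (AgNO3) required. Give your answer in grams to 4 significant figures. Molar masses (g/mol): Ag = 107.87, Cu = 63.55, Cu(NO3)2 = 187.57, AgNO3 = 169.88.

n(Cu) = 415.90 g / 63.55 g/mol = 6.5445 mol.
From the equation the Cu:AgNO3 mole ratio is 1:2, so n(AgNO3) = 6.5445 × 2/1 = 13.089 mol.
Mass of AgNO3 = 13.089 mol × 169.88 g/mol = 2223.5 g.

2224 g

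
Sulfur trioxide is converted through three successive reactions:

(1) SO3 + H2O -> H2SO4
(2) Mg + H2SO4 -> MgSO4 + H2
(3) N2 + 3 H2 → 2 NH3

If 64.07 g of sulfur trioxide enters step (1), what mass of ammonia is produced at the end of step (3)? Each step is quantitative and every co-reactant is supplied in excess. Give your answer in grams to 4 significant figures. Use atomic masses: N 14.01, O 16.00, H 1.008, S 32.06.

9.088 g

M(SO3) = 32.06 + 3(16.00) = 80.06 g/mol.
M(NH3) = 14.01 + 3(1.008) = 17.034 g/mol.
n(SO3) = 64.07 / 80.06 = 0.80027 mol.
Reaction (1): SO3→H2SO4 ratio 1:1 ⇒ n(H2SO4) = 0.80027 mol.
Reaction (2): H2SO4→H2 ratio 1:1 ⇒ n(H2) = 0.80027 mol.
Reaction (3): H2→NH3 ratio 3:2 ⇒ n(NH3) = 0.53352 mol.
Mass of NH3 = 0.53352 × 17.034 = 9.0879 g.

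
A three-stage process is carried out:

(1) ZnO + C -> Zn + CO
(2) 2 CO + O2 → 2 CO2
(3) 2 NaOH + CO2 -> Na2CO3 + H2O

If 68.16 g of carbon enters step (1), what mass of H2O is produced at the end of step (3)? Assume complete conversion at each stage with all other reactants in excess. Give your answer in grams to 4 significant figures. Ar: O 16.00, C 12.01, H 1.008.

102.2 g

M(C) = 12.01 g/mol.
M(H2O) = 2(1.008) + 16.00 = 18.016 g/mol.
n(C) = 68.16 / 12.01 = 5.6753 mol.
Reaction (1): C→CO ratio 1:1 ⇒ n(CO) = 5.6753 mol.
Reaction (2): CO→CO2 ratio 2:2 ⇒ n(CO2) = 5.6753 mol.
Reaction (3): CO2→H2O ratio 1:1 ⇒ n(H2O) = 5.6753 mol.
Mass of H2O = 5.6753 × 18.016 = 102.25 g.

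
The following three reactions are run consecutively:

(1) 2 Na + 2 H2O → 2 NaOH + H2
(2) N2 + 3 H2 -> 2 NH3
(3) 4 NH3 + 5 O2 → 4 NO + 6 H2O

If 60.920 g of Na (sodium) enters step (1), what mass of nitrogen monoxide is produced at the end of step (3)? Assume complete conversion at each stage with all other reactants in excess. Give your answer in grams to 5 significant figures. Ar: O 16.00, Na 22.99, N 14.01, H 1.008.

26.507 g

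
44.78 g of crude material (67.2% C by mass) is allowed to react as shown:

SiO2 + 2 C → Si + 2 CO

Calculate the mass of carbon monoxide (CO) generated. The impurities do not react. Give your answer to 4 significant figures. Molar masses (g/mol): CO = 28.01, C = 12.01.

Mass of pure C = 44.78 g × 0.672 = 30.092 g.
n(C) = 30.092 g / 12.01 g/mol = 2.5056 mol.
From the equation the C:CO mole ratio is 2:2, so n(CO) = 2.5056 × 2/2 = 2.5056 mol.
Mass of CO = 2.5056 mol × 28.01 g/mol = 70.182 g.

70.18 g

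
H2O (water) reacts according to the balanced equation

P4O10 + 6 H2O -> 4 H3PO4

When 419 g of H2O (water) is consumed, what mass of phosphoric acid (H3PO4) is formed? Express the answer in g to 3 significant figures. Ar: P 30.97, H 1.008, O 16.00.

1520 g

M(H2O) = 2(1.008) + 16.00 = 18.016 g/mol.
M(H3PO4) = 3(1.008) + 30.97 + 4(16.00) = 97.994 g/mol.
n(H2O) = 419.0 g / 18.016 g/mol = 23.26 mol.
From the equation the H2O:H3PO4 mole ratio is 6:4, so n(H3PO4) = 23.26 × 4/6 = 15.50 mol.
Mass of H3PO4 = 15.50 mol × 97.994 g/mol = 1519 g.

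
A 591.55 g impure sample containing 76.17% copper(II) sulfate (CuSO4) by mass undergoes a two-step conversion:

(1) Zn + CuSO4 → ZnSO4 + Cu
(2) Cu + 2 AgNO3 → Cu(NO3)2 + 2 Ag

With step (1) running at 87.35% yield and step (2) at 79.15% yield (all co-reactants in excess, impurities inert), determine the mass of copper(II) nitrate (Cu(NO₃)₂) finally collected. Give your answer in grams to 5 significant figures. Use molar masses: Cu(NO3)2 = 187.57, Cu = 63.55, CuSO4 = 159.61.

366.09 g

Pure CuSO4 = 591.55 × 0.7617 = 450.584 g.
n(CuSO4) = 450.584 / 159.61 = 2.82303 mol.
Step 1 (CuSO4:Cu = 1:1): theoretical n(Cu) = 2.82303 mol; at 87.35% yield, n(Cu) = 2.46592 mol.
Step 2 (Cu:Cu(NO3)2 = 1:1): theoretical n(Cu(NO3)2) = 2.46592 mol, so theoretical mass = 2.46592 × 187.57 = 462.532 g.
At 79.15% yield, actual mass of Cu(NO3)2 = 462.532 × 0.7915 = 366.094 g.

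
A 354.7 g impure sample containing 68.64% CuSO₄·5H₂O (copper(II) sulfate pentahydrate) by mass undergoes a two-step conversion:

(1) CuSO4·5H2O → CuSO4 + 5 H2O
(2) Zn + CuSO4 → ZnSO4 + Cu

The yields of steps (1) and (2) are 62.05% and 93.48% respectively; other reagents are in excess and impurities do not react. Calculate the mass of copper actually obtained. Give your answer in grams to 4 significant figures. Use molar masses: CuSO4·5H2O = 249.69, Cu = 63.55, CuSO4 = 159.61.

Pure CuSO4·5H2O = 354.7 × 0.6864 = 243.47 g.
n(CuSO4·5H2O) = 243.47 / 249.69 = 0.97507 mol.
Step 1 (CuSO4·5H2O:CuSO4 = 1:1): theoretical n(CuSO4) = 0.97507 mol; at 62.05% yield, n(CuSO4) = 0.60503 mol.
Step 2 (CuSO4:Cu = 1:1): theoretical n(Cu) = 0.60503 mol, so theoretical mass = 0.60503 × 63.55 = 38.450 g.
At 93.48% yield, actual mass of Cu = 38.450 × 0.9348 = 35.943 g.

35.94 g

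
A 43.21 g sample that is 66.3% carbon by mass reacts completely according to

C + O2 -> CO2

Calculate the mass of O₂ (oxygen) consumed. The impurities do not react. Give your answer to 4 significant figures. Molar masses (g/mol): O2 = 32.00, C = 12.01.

Mass of pure C = 43.21 g × 0.663 = 28.648 g.
n(C) = 28.648 g / 12.01 g/mol = 2.3854 mol.
From the equation the C:O2 mole ratio is 1:1, so n(O2) = 2.3854 × 1/1 = 2.3854 mol.
Mass of O2 = 2.3854 mol × 32.00 g/mol = 76.332 g.

76.33 g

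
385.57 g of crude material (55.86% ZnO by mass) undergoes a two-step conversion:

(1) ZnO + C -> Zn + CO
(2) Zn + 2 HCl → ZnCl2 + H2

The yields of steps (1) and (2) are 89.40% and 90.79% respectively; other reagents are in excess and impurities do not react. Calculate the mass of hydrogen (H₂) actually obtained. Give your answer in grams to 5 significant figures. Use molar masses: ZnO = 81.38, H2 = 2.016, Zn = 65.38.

Pure ZnO = 385.57 × 0.5586 = 215.379 g.
n(ZnO) = 215.379 / 81.38 = 2.64659 mol.
Step 1 (ZnO:Zn = 1:1): theoretical n(Zn) = 2.64659 mol; at 89.40% yield, n(Zn) = 2.36605 mol.
Step 2 (Zn:H2 = 1:1): theoretical n(H2) = 2.36605 mol, so theoretical mass = 2.36605 × 2.016 = 4.76996 g.
At 90.79% yield, actual mass of H2 = 4.76996 × 0.9079 = 4.33064 g.

4.3306 g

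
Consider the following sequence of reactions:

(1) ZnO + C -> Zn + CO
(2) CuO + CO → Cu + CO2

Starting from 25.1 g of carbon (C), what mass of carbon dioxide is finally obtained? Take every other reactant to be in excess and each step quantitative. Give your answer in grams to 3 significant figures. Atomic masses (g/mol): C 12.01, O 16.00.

92.0 g

M(C) = 12.01 g/mol.
M(CO2) = 12.01 + 2(16.00) = 44.01 g/mol.
n(C) = 25.10 / 12.01 = 2.090 mol.
Step 1 gives a 1:1 ratio of C to CO, so n(CO) = 2.090 mol.
In step 2 the CO:CO2 ratio is 1:1, so n(CO2) = 2.090 mol.
Mass of CO2 = 2.090 × 44.01 = 91.98 g.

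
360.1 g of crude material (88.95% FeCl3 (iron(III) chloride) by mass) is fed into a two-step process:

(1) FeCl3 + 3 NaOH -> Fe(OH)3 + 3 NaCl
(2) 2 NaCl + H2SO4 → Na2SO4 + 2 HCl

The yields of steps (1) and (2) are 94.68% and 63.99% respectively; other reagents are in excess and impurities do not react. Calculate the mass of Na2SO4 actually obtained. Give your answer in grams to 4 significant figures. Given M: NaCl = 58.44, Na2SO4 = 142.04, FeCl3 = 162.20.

Pure FeCl3 = 360.1 × 0.8895 = 320.31 g.
n(FeCl3) = 320.31 / 162.20 = 1.9748 mol.
Step 1 (FeCl3:NaCl = 1:3): theoretical n(NaCl) = 5.9243 mol; at 94.68% yield, n(NaCl) = 5.6092 mol.
Step 2 (NaCl:Na2SO4 = 2:1): theoretical n(Na2SO4) = 2.8046 mol, so theoretical mass = 2.8046 × 142.04 = 398.36 g.
At 63.99% yield, actual mass of Na2SO4 = 398.36 × 0.6399 = 254.91 g.

254.9 g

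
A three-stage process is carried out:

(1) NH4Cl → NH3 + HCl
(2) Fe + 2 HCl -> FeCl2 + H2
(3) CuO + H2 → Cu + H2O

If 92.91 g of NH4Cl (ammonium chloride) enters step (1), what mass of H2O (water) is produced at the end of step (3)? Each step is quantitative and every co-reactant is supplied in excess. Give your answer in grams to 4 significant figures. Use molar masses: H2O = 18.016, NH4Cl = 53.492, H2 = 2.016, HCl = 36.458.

n(NH4Cl) = 92.91 / 53.492 = 1.7369 mol.
Reaction (1): NH4Cl→HCl ratio 1:1 ⇒ n(HCl) = 1.7369 mol.
Reaction (2): HCl→H2 ratio 2:1 ⇒ n(H2) = 0.86845 mol.
Reaction (3): H2→H2O ratio 1:1 ⇒ n(H2O) = 0.86845 mol.
Mass of H2O = 0.86845 × 18.016 = 15.646 g.

15.65 g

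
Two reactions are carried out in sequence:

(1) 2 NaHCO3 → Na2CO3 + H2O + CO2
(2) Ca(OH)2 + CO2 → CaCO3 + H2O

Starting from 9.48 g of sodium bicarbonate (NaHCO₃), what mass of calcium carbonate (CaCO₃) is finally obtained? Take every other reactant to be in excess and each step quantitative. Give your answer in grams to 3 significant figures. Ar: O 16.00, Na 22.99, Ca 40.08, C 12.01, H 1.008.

5.65 g

M(NaHCO3) = 22.99 + 1.008 + 12.01 + 3(16.00) = 84.008 g/mol.
M(CaCO3) = 40.08 + 12.01 + 3(16.00) = 100.09 g/mol.
n(NaHCO3) = 9.480 / 84.008 = 0.1128 mol.
Step 1 gives a 2:1 ratio of NaHCO3 to CO2, so n(CO2) = 0.05642 mol.
In step 2 the CO2:CaCO3 ratio is 1:1, so n(CaCO3) = 0.05642 mol.
Mass of CaCO3 = 0.05642 × 100.09 = 5.647 g.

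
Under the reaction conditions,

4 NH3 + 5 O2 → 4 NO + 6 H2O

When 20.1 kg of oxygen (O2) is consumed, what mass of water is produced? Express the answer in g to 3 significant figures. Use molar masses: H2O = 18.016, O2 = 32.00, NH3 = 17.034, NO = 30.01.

13600 g

Convert: 20.1 kg = 20100 g.
n(O2) = 20100 g / 32.00 g/mol = 628.1 mol.
From the equation the O2:H2O mole ratio is 5:6, so n(H2O) = 628.1 × 6/5 = 753.8 mol.
Mass of H2O = 753.8 mol × 18.016 g/mol = 13580 g.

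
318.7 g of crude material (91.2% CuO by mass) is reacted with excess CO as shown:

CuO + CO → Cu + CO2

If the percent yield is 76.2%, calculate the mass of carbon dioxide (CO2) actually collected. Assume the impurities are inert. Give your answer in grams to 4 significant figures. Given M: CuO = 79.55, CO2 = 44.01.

122.5 g

Pure CuO available = 318.7 g × 0.912 = 290.65 g.
n(CuO) = 290.65 g / 79.55 g/mol = 3.6537 mol.
From the equation the CuO:CO2 mole ratio is 1:1, so n(CO2) = 3.6537 × 1/1 = 3.6537 mol.
Mass of CO2 = 3.6537 mol × 44.01 g/mol = 160.80 g.
Actual mass collected = 160.80 g × 0.762 = 122.53 g.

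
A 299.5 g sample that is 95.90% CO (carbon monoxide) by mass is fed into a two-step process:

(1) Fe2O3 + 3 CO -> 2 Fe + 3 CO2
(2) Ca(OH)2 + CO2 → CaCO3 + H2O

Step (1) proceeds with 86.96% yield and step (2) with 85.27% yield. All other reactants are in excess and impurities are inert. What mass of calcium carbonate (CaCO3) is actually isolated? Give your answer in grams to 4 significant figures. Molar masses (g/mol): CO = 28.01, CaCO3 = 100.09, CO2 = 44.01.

Pure CO = 299.5 × 0.9590 = 287.22 g.
n(CO) = 287.22 / 28.01 = 10.254 mol.
Step 1 (CO:CO2 = 3:3): theoretical n(CO2) = 10.254 mol; at 86.96% yield, n(CO2) = 8.9171 mol.
Step 2 (CO2:CaCO3 = 1:1): theoretical n(CaCO3) = 8.9171 mol, so theoretical mass = 8.9171 × 100.09 = 892.51 g.
At 85.27% yield, actual mass of CaCO3 = 892.51 × 0.8527 = 761.04 g.

761.0 g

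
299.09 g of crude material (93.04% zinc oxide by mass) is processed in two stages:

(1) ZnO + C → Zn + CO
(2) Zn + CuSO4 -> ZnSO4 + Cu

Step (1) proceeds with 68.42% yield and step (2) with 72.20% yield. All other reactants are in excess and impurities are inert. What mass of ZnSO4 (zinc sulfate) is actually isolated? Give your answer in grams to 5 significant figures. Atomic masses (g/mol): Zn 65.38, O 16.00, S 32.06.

272.70 g

Pure ZnO = 299.09 × 0.9304 = 278.273 g.
M(ZnO) = 65.38 + 16.00 = 81.38 g/mol.
M(ZnSO4) = 65.38 + 32.06 + 4(16.00) = 161.44 g/mol.
n(ZnO) = 278.273 / 81.38 = 3.41943 mol.
Step 1 (ZnO:Zn = 1:1): theoretical n(Zn) = 3.41943 mol; at 68.42% yield, n(Zn) = 2.33958 mol.
Step 2 (Zn:ZnSO4 = 1:1): theoretical n(ZnSO4) = 2.33958 mol, so theoretical mass = 2.33958 × 161.44 = 377.701 g.
At 72.20% yield, actual mass of ZnSO4 = 377.701 × 0.7220 = 272.700 g.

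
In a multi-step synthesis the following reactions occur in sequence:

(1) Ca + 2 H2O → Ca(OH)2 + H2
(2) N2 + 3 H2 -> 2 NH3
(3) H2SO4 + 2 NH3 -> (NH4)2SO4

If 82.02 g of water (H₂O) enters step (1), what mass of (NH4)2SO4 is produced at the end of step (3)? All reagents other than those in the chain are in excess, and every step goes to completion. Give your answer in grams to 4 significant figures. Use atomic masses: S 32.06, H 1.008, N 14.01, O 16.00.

100.3 g

M(H2O) = 2(1.008) + 16.00 = 18.016 g/mol.
M((NH4)2SO4) = 2(14.01) + 8(1.008) + 32.06 + 4(16.00) = 132.144 g/mol.
n(H2O) = 82.02 / 18.016 = 4.5526 mol.
Reaction (1): H2O→H2 ratio 2:1 ⇒ n(H2) = 2.2763 mol.
Reaction (2): H2→NH3 ratio 3:2 ⇒ n(NH3) = 1.5175 mol.
Reaction (3): NH3→(NH4)2SO4 ratio 2:1 ⇒ n((NH4)2SO4) = 0.75877 mol.
Mass of (NH4)2SO4 = 0.75877 × 132.144 = 100.27 g.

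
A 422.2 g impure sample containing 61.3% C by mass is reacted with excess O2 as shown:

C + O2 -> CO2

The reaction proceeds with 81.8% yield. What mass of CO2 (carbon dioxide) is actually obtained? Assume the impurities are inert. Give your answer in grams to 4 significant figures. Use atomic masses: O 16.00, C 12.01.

775.8 g

Pure C available = 422.2 g × 0.613 = 258.81 g.
M(C) = 12.01 g/mol.
M(CO2) = 12.01 + 2(16.00) = 44.01 g/mol.
n(C) = 258.81 g / 12.01 g/mol = 21.549 mol.
From the equation the C:CO2 mole ratio is 1:1, so n(CO2) = 21.549 × 1/1 = 21.549 mol.
Mass of CO2 = 21.549 mol × 44.01 g/mol = 948.39 g.
Actual mass collected = 948.39 g × 0.818 = 775.78 g.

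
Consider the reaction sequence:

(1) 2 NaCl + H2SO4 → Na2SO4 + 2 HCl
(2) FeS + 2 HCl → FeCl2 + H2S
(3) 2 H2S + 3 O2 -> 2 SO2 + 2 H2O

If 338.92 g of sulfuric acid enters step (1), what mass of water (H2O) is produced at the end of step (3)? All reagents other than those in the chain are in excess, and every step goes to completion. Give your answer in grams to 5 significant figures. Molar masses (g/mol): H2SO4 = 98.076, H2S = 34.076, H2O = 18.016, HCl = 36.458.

n(H2SO4) = 338.92 / 98.076 = 3.45569 mol.
Reaction (1): H2SO4→HCl ratio 1:2 ⇒ n(HCl) = 6.91137 mol.
Reaction (2): HCl→H2S ratio 2:1 ⇒ n(H2S) = 3.45569 mol.
Reaction (3): H2S→H2O ratio 2:2 ⇒ n(H2O) = 3.45569 mol.
Mass of H2O = 3.45569 × 18.016 = 62.2577 g.

62.258 g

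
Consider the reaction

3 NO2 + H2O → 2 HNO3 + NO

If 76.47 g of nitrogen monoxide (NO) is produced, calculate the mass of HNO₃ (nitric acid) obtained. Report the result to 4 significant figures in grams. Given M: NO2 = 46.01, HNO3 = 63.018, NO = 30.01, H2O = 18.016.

n(NO) = 76.470 g / 30.01 g/mol = 2.5482 mol.
From the equation the NO:HNO3 mole ratio is 1:2, so n(HNO3) = 2.5482 × 2/1 = 5.0963 mol.
Mass of HNO3 = 5.0963 mol × 63.018 g/mol = 321.16 g.

321.2 g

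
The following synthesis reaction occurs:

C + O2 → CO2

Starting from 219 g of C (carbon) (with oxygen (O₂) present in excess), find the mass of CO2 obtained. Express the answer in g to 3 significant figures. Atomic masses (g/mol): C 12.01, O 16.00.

M(C) = 12.01 g/mol.
M(CO2) = 12.01 + 2(16.00) = 44.01 g/mol.
n(C) = 219.0 g / 12.01 g/mol = 18.23 mol.
From the equation the C:CO2 mole ratio is 1:1, so n(CO2) = 18.23 × 1/1 = 18.23 mol.
Mass of CO2 = 18.23 mol × 44.01 g/mol = 802.5 g.

803 g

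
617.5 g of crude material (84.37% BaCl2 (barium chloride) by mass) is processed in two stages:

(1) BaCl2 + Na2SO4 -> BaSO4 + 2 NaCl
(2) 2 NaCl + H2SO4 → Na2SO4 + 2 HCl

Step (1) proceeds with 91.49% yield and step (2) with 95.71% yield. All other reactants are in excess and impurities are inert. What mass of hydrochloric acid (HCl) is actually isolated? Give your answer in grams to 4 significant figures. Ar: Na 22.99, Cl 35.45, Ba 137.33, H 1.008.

159.7 g

Pure BaCl2 = 617.5 × 0.8437 = 520.98 g.
M(BaCl2) = 137.33 + 2(35.45) = 208.23 g/mol.
M(HCl) = 1.008 + 35.45 = 36.458 g/mol.
n(BaCl2) = 520.98 / 208.23 = 2.5020 mol.
Step 1 (BaCl2:NaCl = 1:2): theoretical n(NaCl) = 5.0039 mol; at 91.49% yield, n(NaCl) = 4.5781 mol.
Step 2 (NaCl:HCl = 2:2): theoretical n(HCl) = 4.5781 mol, so theoretical mass = 4.5781 × 36.458 = 166.91 g.
At 95.71% yield, actual mass of HCl = 166.91 × 0.9571 = 159.75 g.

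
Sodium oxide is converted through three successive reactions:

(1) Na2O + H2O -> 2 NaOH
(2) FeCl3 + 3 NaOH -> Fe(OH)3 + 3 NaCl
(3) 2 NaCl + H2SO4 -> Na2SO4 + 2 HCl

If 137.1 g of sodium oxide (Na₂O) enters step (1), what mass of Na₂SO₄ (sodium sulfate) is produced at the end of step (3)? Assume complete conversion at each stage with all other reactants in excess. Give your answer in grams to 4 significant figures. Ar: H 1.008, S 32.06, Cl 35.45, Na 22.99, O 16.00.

M(Na2O) = 2(22.99) + 16.00 = 61.98 g/mol.
M(Na2SO4) = 2(22.99) + 32.06 + 4(16.00) = 142.04 g/mol.
n(Na2O) = 137.1 / 61.98 = 2.2120 mol.
Reaction (1): Na2O→NaOH ratio 1:2 ⇒ n(NaOH) = 4.4240 mol.
Reaction (2): NaOH→NaCl ratio 3:3 ⇒ n(NaCl) = 4.4240 mol.
Reaction (3): NaCl→Na2SO4 ratio 2:1 ⇒ n(Na2SO4) = 2.2120 mol.
Mass of Na2SO4 = 2.2120 × 142.04 = 314.19 g.

314.2 g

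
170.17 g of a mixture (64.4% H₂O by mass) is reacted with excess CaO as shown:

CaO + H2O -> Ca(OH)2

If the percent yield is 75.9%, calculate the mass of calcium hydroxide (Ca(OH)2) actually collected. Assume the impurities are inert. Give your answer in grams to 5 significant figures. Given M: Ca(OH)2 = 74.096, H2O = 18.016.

342.10 g

Pure H2O available = 170.17 g × 0.644 = 109.589 g.
n(H2O) = 109.589 g / 18.016 g/mol = 6.08290 mol.
From the equation the H2O:Ca(OH)2 mole ratio is 1:1, so n(Ca(OH)2) = 6.08290 × 1/1 = 6.08290 mol.
Mass of Ca(OH)2 = 6.08290 mol × 74.096 g/mol = 450.718 g.
Actual mass collected = 450.718 g × 0.759 = 342.095 g.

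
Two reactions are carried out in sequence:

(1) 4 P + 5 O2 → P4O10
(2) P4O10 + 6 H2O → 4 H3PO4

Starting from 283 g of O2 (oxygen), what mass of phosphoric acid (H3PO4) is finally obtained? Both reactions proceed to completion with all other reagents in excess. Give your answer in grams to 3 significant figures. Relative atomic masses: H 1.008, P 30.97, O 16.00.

M(O2) = 2(16.00) = 32.00 g/mol.
M(H3PO4) = 3(1.008) + 30.97 + 4(16.00) = 97.994 g/mol.
n(O2) = 283.0 / 32.00 = 8.844 mol.
Step 1 gives a 5:1 ratio of O2 to P4O10, so n(P4O10) = 1.769 mol.
In step 2 the P4O10:H3PO4 ratio is 1:4, so n(H3PO4) = 7.075 mol.
Mass of H3PO4 = 7.075 × 97.994 = 693.3 g.

693 g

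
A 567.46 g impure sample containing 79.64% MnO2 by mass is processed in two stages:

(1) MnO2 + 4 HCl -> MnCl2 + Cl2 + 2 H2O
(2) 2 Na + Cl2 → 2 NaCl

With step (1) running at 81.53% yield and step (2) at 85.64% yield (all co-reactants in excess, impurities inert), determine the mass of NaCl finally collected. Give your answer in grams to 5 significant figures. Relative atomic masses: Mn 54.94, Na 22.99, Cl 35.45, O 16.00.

Pure MnO2 = 567.46 × 0.7964 = 451.925 g.
M(MnO2) = 54.94 + 2(16.00) = 86.94 g/mol.
M(NaCl) = 22.99 + 35.45 = 58.44 g/mol.
n(MnO2) = 451.925 / 86.94 = 5.19813 mol.
Step 1 (MnO2:Cl2 = 1:1): theoretical n(Cl2) = 5.19813 mol; at 81.53% yield, n(Cl2) = 4.23803 mol.
Step 2 (Cl2:NaCl = 1:2): theoretical n(NaCl) = 8.47607 mol, so theoretical mass = 8.47607 × 58.44 = 495.341 g.
At 85.64% yield, actual mass of NaCl = 495.341 × 0.8564 = 424.210 g.

424.21 g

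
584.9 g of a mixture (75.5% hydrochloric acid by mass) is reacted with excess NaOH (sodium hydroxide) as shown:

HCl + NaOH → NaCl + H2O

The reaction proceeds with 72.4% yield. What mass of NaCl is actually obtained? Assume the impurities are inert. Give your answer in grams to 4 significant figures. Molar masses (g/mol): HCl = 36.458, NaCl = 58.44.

Pure HCl available = 584.9 g × 0.755 = 441.60 g.
n(HCl) = 441.60 g / 36.458 g/mol = 12.113 mol.
From the equation the HCl:NaCl mole ratio is 1:1, so n(NaCl) = 12.113 × 1/1 = 12.113 mol.
Mass of NaCl = 12.113 mol × 58.44 g/mol = 707.86 g.
Actual mass collected = 707.86 g × 0.724 = 512.49 g.

512.5 g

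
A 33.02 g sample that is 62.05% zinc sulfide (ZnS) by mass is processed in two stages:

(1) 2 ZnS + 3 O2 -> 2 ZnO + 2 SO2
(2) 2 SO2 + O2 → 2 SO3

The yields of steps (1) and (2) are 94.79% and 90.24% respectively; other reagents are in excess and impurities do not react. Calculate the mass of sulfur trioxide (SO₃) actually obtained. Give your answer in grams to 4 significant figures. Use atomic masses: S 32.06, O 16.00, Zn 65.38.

14.40 g

Pure ZnS = 33.02 × 0.6205 = 20.489 g.
M(ZnS) = 65.38 + 32.06 = 97.44 g/mol.
M(SO3) = 32.06 + 3(16.00) = 80.06 g/mol.
n(ZnS) = 20.489 / 97.44 = 0.21027 mol.
Step 1 (ZnS:SO2 = 2:2): theoretical n(SO2) = 0.21027 mol; at 94.79% yield, n(SO2) = 0.19932 mol.
Step 2 (SO2:SO3 = 2:2): theoretical n(SO3) = 0.19932 mol, so theoretical mass = 0.19932 × 80.06 = 15.957 g.
At 90.24% yield, actual mass of SO3 = 15.957 × 0.9024 = 14.400 g.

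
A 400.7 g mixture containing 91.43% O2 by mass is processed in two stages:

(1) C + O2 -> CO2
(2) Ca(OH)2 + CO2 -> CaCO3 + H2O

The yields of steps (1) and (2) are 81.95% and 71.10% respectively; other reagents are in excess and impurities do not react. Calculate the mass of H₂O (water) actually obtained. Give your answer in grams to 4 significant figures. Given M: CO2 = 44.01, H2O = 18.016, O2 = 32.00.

Pure O2 = 400.7 × 0.9143 = 366.36 g.
n(O2) = 366.36 / 32.00 = 11.449 mol.
Step 1 (O2:CO2 = 1:1): theoretical n(CO2) = 11.449 mol; at 81.95% yield, n(CO2) = 9.3823 mol.
Step 2 (CO2:H2O = 1:1): theoretical n(H2O) = 9.3823 mol, so theoretical mass = 9.3823 × 18.016 = 169.03 g.
At 71.10% yield, actual mass of H2O = 169.03 × 0.7110 = 120.18 g.

120.2 g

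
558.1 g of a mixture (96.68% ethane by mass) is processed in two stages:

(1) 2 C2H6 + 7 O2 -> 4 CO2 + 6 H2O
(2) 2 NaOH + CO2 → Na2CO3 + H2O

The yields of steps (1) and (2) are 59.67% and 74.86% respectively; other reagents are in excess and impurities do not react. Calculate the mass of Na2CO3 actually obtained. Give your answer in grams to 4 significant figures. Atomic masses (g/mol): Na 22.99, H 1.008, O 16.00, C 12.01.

Pure C2H6 = 558.1 × 0.9668 = 539.57 g.
M(C2H6) = 2(12.01) + 6(1.008) = 30.068 g/mol.
M(Na2CO3) = 2(22.99) + 12.01 + 3(16.00) = 105.99 g/mol.
n(C2H6) = 539.57 / 30.068 = 17.945 mol.
Step 1 (C2H6:CO2 = 2:4): theoretical n(CO2) = 35.890 mol; at 59.67% yield, n(CO2) = 21.416 mol.
Step 2 (CO2:Na2CO3 = 1:1): theoretical n(Na2CO3) = 21.416 mol, so theoretical mass = 21.416 × 105.99 = 2269.8 g.
At 74.86% yield, actual mass of Na2CO3 = 2269.8 × 0.7486 = 1699.2 g.

1699 g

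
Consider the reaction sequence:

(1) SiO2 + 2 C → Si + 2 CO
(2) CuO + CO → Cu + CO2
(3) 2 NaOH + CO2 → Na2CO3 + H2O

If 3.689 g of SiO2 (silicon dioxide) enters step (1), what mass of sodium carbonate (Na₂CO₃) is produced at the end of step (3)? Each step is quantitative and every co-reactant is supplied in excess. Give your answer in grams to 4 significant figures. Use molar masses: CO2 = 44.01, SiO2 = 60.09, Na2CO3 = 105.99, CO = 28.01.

13.01 g

n(SiO2) = 3.689 / 60.09 = 0.061391 mol.
Reaction (1): SiO2→CO ratio 1:2 ⇒ n(CO) = 0.12278 mol.
Reaction (2): CO→CO2 ratio 1:1 ⇒ n(CO2) = 0.12278 mol.
Reaction (3): CO2→Na2CO3 ratio 1:1 ⇒ n(Na2CO3) = 0.12278 mol.
Mass of Na2CO3 = 0.12278 × 105.99 = 13.014 g.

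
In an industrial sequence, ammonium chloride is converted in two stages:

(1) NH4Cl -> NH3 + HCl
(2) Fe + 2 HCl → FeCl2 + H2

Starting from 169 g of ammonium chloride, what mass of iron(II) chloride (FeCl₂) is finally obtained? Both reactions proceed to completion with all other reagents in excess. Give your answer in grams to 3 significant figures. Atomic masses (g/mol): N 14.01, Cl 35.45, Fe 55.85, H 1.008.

M(NH4Cl) = 14.01 + 4(1.008) + 35.45 = 53.492 g/mol.
M(FeCl2) = 55.85 + 2(35.45) = 126.75 g/mol.
n(NH4Cl) = 169.0 / 53.492 = 3.159 mol.
Step 1 gives a 1:1 ratio of NH4Cl to HCl, so n(HCl) = 3.159 mol.
In step 2 the HCl:FeCl2 ratio is 2:1, so n(FeCl2) = 1.580 mol.
Mass of FeCl2 = 1.580 × 126.75 = 200.2 g.

200 g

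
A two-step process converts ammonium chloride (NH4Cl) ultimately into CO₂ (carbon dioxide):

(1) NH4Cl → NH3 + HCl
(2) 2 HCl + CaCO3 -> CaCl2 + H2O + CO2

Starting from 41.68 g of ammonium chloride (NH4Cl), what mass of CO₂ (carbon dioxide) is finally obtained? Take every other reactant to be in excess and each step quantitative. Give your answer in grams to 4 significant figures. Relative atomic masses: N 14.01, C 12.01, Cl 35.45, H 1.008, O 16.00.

M(NH4Cl) = 14.01 + 4(1.008) + 35.45 = 53.492 g/mol.
M(CO2) = 12.01 + 2(16.00) = 44.01 g/mol.
n(NH4Cl) = 41.680 / 53.492 = 0.77918 mol.
Step 1 gives a 1:1 ratio of NH4Cl to HCl, so n(HCl) = 0.77918 mol.
In step 2 the HCl:CO2 ratio is 2:1, so n(CO2) = 0.38959 mol.
Mass of CO2 = 0.38959 × 44.01 = 17.146 g.

17.15 g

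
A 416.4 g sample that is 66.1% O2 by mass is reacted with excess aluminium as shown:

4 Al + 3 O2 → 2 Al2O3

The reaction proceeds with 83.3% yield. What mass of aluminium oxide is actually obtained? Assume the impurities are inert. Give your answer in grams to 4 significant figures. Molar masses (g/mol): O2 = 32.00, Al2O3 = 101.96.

Pure O2 available = 416.4 g × 0.661 = 275.24 g.
n(O2) = 275.24 g / 32.00 g/mol = 8.6013 mol.
From the equation the O2:Al2O3 mole ratio is 3:2, so n(Al2O3) = 8.6013 × 2/3 = 5.7342 mol.
Mass of Al2O3 = 5.7342 mol × 101.96 g/mol = 584.66 g.
Actual mass collected = 584.66 g × 0.833 = 487.02 g.

487.0 g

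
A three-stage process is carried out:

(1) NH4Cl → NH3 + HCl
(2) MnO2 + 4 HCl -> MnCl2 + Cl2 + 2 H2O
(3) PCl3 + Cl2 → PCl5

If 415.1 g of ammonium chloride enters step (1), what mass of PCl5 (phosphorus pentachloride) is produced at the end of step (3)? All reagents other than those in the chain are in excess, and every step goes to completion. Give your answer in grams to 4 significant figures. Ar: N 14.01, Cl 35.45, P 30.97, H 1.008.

403.9 g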